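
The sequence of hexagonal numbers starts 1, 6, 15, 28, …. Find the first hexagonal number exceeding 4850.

Solve n(2n−1) > 4850 for integer n.
The largest n with value ≤ 4850 is 49 (since 4753 ≤ 4850 < 4950), so the first above is n = 50, value 4950.

4950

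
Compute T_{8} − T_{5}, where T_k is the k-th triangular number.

8·9/2 = 36 and 5·6/2 = 15.
Difference: 36 − 15 = 21.

21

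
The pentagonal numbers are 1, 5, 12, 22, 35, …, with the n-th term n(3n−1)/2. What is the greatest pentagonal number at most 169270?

169176

Solve n(3n−1)/2 ≤ 169270 for integer n.
n = 336 gives 169176 ≤ 169270, while n = 337 gives 170185 > 169270; so the answer is 169176.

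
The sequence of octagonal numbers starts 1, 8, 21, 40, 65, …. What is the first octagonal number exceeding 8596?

Solve n(3n−2) > 8596 for integer n.
The largest n with value ≤ 8596 is 53 (since 8321 ≤ 8596 < 8640), so the first above is n = 54, value 8640.

8640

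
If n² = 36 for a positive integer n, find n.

6

We need n² = 36, so n = √36 = 6.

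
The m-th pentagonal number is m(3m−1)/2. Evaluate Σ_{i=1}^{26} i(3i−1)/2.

9126

Σ i(3i−1)/2 = (3Σi² − Σi) / 2 over i = 1..26.
Σi = 351 and Σi² = 6201.
(3·6201 − 1·351) / 2 = 18252/2 = 9126.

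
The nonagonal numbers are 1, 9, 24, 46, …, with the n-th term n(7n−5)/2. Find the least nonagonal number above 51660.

Solve n(7n−5)/2 > 51660 for integer n.
The largest n with value ≤ 51660 is 121 (since 50941 ≤ 51660 < 51789), so the first above is n = 122, value 51789.

51789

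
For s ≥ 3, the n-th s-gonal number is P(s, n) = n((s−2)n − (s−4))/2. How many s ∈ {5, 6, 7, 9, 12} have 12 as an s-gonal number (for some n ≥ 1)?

s = 5: P(5, 3) = 12. ✓
s = 6: P(6, 2) = 6 and P(6, 3) = 15; 12 is not s-gonal.
s = 7: P(7, 2) = 7 and P(7, 3) = 18; 12 is not s-gonal.
s = 9: P(9, 2) = 9 and P(9, 3) = 24; 12 is not s-gonal.
s = 12: P(12, 2) = 12. ✓
Hits: s ∈ {5, 12} → 2.

2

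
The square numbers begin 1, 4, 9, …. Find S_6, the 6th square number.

The 6th square number is n² with n = 6.
6² = 36.

36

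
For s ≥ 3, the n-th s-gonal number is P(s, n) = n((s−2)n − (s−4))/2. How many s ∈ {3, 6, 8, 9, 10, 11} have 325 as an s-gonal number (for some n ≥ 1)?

s = 3: P(3, 25) = 325. ✓
s = 6: P(6, 13) = 325. ✓
s = 8: P(8, 10) = 280 and P(8, 11) = 341; 325 is not s-gonal.
s = 9: P(9, 10) = 325. ✓
s = 10: P(10, 9) = 297 and P(10, 10) = 370; 325 is not s-gonal.
s = 11: P(11, 8) = 260 and P(11, 9) = 333; 325 is not s-gonal.
Hits: s ∈ {3, 6, 9} → 3.

3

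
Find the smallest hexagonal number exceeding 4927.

4950

Solve n(2n−1) > 4927 for integer n.
The largest n with value ≤ 4927 is 49 (since 4753 ≤ 4927 < 4950), so the first above is n = 50, value 4950.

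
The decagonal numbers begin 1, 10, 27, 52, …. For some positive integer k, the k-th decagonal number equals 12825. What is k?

57

Set n(4n−3) = 12825, giving 4n² − 3n − 12825 = 0.
The discriminant is 9 + 16·12825 = 205209, and √205209 = 453.
So n = (3 + 453) / 8 = 456/8 = 57.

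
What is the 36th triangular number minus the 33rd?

105

36·37/2 = 666 and 33·34/2 = 561.
Difference: 666 − 561 = 105.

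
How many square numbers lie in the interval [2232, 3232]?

The n-th square number is n².
Smallest index with value ≥ 2232: n = 48 (giving 2304).
Largest index with value ≤ 3232: n = 56 (giving 3136).
Indices 48 through 56: 9 terms.

9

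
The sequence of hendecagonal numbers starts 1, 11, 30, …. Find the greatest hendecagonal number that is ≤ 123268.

121935

Solve n(9n−7)/2 ≤ 123268 for integer n.
n = 165 gives 121935 ≤ 123268, while n = 166 gives 123421 > 123268; so the answer is 121935.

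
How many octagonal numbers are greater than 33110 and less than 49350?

The n-th octagonal number is n(3n−2).
Smallest index with value > 33110: n = 106 (giving 33496).
Largest index with value < 49350: n = 128 (giving 48896).
Indices 106 through 128: 23 terms.

23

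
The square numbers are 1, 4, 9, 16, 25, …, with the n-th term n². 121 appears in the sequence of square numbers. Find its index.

We need n² = 121, so n = √121 = 11.

11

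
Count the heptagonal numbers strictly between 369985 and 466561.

47

The n-th heptagonal number is n(5n−3)/2.
Smallest index with value > 369985: n = 386 (giving 371911).
Largest index with value < 466561: n = 432 (giving 465912).
Indices 386 through 432: 47 terms.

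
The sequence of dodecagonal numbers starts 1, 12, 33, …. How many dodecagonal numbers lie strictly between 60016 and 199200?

90

The n-th dodecagonal number is n(5n−4).
Smallest index with value > 60016: n = 110 (giving 60060).
Largest index with value < 199200: n = 199 (giving 197209).
Indices 110 through 199: 90 terms.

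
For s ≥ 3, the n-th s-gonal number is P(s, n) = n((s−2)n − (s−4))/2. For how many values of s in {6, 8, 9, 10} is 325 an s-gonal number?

2

s = 6: P(6, 13) = 325. ✓
s = 8: P(8, 10) = 280 and P(8, 11) = 341; 325 is not s-gonal.
s = 9: P(9, 10) = 325. ✓
s = 10: P(10, 9) = 297 and P(10, 10) = 370; 325 is not s-gonal.
Hits: s ∈ {6, 9} → 2.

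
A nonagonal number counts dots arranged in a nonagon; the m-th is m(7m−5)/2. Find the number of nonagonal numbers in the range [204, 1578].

14

The n-th nonagonal number is n(7n−5)/2.
Smallest index with value ≥ 204: n = 8 (giving 204).
Largest index with value ≤ 1578: n = 21 (giving 1491).
Indices 8 through 21: 14 terms.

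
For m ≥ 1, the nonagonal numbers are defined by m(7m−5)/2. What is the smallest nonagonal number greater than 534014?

534106

Solve n(7n−5)/2 > 534014 for integer n.
The largest n with value ≤ 534014 is 390 (since 531375 ≤ 534014 < 534106), so the first above is n = 391, value 534106.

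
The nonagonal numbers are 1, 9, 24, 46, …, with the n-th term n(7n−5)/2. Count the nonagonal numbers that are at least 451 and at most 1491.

10

The n-th nonagonal number is n(7n−5)/2.
Smallest index with value ≥ 451: n = 12 (giving 474).
Largest index with value ≤ 1491: n = 21 (giving 1491).
Indices 12 through 21: 10 terms.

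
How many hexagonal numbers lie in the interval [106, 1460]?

20

The n-th hexagonal number is n(2n−1).
Smallest index with value ≥ 106: n = 8 (giving 120).
Largest index with value ≤ 1460: n = 27 (giving 1431).
Indices 8 through 27: 20 terms.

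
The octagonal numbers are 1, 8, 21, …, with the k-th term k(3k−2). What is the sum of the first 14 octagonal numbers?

Σ i(3i−2) = 3Σi² − 2Σi over i = 1..14.
Σi = 105 and Σi² = 1015.
3·1015 − 2·105 = 2835.

2835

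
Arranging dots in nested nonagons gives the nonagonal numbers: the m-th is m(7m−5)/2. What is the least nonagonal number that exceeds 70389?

71214

Solve n(7n−5)/2 > 70389 for integer n.
The largest n with value ≤ 70389 is 142 (since 70219 ≤ 70389 < 71214), so the first above is n = 143, value 71214.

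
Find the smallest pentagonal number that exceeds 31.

Solve n(3n−1)/2 > 31 for integer n.
The largest n with value ≤ 31 is 4 (since 22 ≤ 31 < 35), so the first above is n = 5, value 35.

35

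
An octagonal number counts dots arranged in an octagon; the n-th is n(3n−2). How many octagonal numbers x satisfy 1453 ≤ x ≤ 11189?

39

The n-th octagonal number is n(3n−2).
Smallest index with value ≥ 1453: n = 23 (giving 1541).
Largest index with value ≤ 11189: n = 61 (giving 11041).
Indices 23 through 61: 39 terms.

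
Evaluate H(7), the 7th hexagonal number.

91

7·(2·7 − 1) = 7·13 = 91.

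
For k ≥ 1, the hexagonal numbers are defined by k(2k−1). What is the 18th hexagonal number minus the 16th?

134

18·(2·18 − 1) = 630 and 16·(2·16 − 1) = 496.
Difference: 630 − 496 = 134.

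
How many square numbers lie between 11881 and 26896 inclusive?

56

The n-th square number is n².
Smallest index with value ≥ 11881: n = 109 (giving 11881).
Largest index with value ≤ 26896: n = 164 (giving 26896).
Indices 109 through 164: 56 terms.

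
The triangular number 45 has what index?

Set n(n+1)/2 = 45, giving n² + n − 90 = 0.
So n = (-1 + 19) / 2 = 18/2 = 9.

9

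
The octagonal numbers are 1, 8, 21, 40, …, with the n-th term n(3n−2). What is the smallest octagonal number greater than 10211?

Solve n(3n−2) > 10211 for integer n.
The largest n with value ≤ 10211 is 58 (since 9976 ≤ 10211 < 10325), so the first above is n = 59, value 10325.

10325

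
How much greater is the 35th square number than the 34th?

n² − (n−1)² = 2n − 1, so 35² − 34² = 2·35 − 1 = 69.

69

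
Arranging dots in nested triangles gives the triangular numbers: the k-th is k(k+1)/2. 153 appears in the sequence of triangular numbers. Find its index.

Set n(n+1)/2 = 153, giving n² + n − 306 = 0.
The discriminant is 1 + 8·153 = 1225, and √1225 = 35.
So n = (-1 + 35) / 2 = 34/2 = 17.

17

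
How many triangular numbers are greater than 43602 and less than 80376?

106

The n-th triangular number is n(n+1)/2.
Smallest index with value > 43602: n = 295 (giving 43660).
Largest index with value < 80376: n = 400 (giving 80200).
Indices 295 through 400: 106 terms.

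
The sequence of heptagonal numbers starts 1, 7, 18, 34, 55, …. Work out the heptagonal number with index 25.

1525

25·(5·25 − 3)/2 = 25·122/2 = 25·61 = 1525.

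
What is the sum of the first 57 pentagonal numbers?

Σ i(3i−1)/2 = (3Σi² − Σi) / 2 over i = 1..57.
Σi = 1653 and Σi² = 63365.
(3·63365 − 1·1653) / 2 = 188442/2 = 94221.

94221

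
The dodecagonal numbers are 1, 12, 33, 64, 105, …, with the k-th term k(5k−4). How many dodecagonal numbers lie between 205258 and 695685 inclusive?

The n-th dodecagonal number is n(5n−4).
Smallest index with value ≥ 205258: n = 204 (giving 207264).
Largest index with value ≤ 695685: n = 373 (giving 694153).
Indices 204 through 373: 170 terms.

170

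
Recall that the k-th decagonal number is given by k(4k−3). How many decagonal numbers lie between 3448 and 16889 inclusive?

The n-th decagonal number is n(4n−3).
Smallest index with value ≥ 3448: n = 30 (giving 3510).
Largest index with value ≤ 16889: n = 65 (giving 16705).
Indices 30 through 65: 36 terms.

36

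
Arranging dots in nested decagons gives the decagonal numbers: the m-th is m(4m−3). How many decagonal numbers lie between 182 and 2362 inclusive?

The n-th decagonal number is n(4n−3).
Smallest index with value ≥ 182: n = 8 (giving 232).
Largest index with value ≤ 2362: n = 24 (giving 2232).
Indices 8 through 24: 17 terms.

17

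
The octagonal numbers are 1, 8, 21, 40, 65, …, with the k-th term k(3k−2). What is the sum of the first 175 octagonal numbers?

Σ i(3i−2) = 3Σi² − 2Σi over i = 1..175.
Σi = 15400 and Σi² = 1801800.
3·1801800 − 2·15400 = 5374600.

5374600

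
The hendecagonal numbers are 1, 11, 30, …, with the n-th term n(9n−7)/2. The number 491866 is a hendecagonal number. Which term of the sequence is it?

331

Set n(9n−7)/2 = 491866, giving 9n² − 7n − 983732 = 0.
So n = (7 + 5951) / 18 = 5958/18 = 331.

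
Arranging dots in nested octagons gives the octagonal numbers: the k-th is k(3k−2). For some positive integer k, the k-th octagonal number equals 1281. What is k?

21

Set n(3n−2) = 1281, giving 3n² − 2n − 1281 = 0.
The discriminant is 4 + 12·1281 = 15376, and √15376 = 124.
So n = (2 + 124) / 6 = 126/6 = 21.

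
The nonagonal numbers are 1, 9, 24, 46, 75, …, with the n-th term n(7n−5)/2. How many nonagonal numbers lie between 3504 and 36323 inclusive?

The n-th nonagonal number is n(7n−5)/2.
Smallest index with value ≥ 3504: n = 32 (giving 3504).
Largest index with value ≤ 36323: n = 102 (giving 36159).
Indices 32 through 102: 71 terms.

71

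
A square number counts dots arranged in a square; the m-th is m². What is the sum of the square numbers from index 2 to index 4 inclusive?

Σ_{i=2}^{4} i² = 30 − 1 = 29.

29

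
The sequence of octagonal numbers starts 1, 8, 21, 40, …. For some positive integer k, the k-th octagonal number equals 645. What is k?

15

Set n(3n−2) = 645, giving 3n² − 2n − 645 = 0.
The discriminant is 4 + 12·645 = 7744, and √7744 = 88.
So n = (2 + 88) / 6 = 90/6 = 15.
Check: 15·(3·15 − 2) = 645. ✓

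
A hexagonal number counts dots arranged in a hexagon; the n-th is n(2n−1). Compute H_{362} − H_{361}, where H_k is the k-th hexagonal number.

Consecutive hexagonal numbers differ by 4n − 3: here 4·362 − 3 = 1445.

1445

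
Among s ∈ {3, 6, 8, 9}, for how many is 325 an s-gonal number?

3

s = 3: P(3, 25) = 325. ✓
s = 6: P(6, 13) = 325. ✓
s = 8: P(8, 10) = 280 and P(8, 11) = 341; 325 is not s-gonal.
s = 9: P(9, 10) = 325. ✓
Hits: s ∈ {3, 6, 9} → 3.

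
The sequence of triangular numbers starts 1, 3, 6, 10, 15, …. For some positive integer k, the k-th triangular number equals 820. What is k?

Set n(n+1)/2 = 820, giving n² + n − 1640 = 0.
The discriminant is 1 + 8·820 = 6561, and √6561 = 81.
So n = (-1 + 81) / 2 = 80/2 = 40.

40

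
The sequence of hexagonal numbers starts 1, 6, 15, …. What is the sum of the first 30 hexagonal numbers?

Σ i(2i−1) = 2Σi² − Σi over i = 1..30.
Σi = 465 and Σi² = 9455.
2·9455 − 1·465 = 18445.

18445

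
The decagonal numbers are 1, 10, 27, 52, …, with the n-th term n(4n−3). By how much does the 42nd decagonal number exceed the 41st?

329

Consecutive decagonal numbers differ by 8n − 7: here 8·42 − 7 = 329.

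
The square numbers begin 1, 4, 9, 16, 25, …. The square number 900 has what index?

30

We need n² = 900, so n = √900 = 30.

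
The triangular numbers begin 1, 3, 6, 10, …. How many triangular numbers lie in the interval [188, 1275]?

32

The n-th triangular number is n(n+1)/2.
Smallest index with value ≥ 188: n = 19 (giving 190).
Largest index with value ≤ 1275: n = 50 (giving 1275).
Indices 19 through 50: 32 terms.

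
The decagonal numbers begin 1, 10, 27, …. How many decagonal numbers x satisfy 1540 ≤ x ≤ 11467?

The n-th decagonal number is n(4n−3).
Smallest index with value ≥ 1540: n = 20 (giving 1540).
Largest index with value ≤ 11467: n = 53 (giving 11077).
Indices 20 through 53: 34 terms.

34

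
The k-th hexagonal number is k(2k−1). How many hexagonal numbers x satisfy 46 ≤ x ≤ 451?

10

The n-th hexagonal number is n(2n−1).
Smallest index with value ≥ 46: n = 6 (giving 66).
Largest index with value ≤ 451: n = 15 (giving 435).
Indices 6 through 15: 10 terms.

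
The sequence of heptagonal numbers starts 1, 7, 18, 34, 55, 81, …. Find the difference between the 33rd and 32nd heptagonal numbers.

Consecutive heptagonal numbers differ by 5n − 4: here 5·33 − 4 = 161.

161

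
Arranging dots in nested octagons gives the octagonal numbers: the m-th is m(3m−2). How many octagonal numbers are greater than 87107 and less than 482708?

The n-th octagonal number is n(3n−2).
Smallest index with value > 87107: n = 171 (giving 87381).
Largest index with value < 482708: n = 401 (giving 481601).
Indices 171 through 401: 231 terms.

231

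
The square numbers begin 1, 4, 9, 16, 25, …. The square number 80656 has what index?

284

We need n² = 80656, so n = √80656 = 284.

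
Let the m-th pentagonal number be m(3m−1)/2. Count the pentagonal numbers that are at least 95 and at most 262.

The n-th pentagonal number is n(3n−1)/2.
Smallest index with value ≥ 95: n = 9 (giving 117).
Largest index with value ≤ 262: n = 13 (giving 247).
Indices 9 through 13: 5 terms.

5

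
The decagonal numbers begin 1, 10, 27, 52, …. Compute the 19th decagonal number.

The 19th decagonal number is n(4n−3) with n = 19.
19·(4·19 − 3) = 19·73 = 1387.

1387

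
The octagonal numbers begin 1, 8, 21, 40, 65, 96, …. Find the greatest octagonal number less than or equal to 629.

560

Solve n(3n−2) ≤ 629 for integer n.
n = 14 gives 560 ≤ 629, while n = 15 gives 645 > 629; so the answer is 560.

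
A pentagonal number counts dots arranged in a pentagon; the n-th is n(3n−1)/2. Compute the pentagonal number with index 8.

The 8th pentagonal number is n(3n−1)/2 with n = 8.
8·(3·8 − 1)/2 = 8·23/2 = 92.

92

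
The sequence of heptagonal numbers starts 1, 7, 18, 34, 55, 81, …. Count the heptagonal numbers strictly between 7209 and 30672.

The n-th heptagonal number is n(5n−3)/2.
Smallest index with value > 7209: n = 55 (giving 7480).
Largest index with value < 30672: n = 111 (giving 30636).
Indices 55 through 111: 57 terms.

57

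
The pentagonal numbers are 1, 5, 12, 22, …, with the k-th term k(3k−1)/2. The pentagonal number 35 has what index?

Set n(3n−1)/2 = 35, giving 3n² − n − 70 = 0.
So n = (1 + 29) / 6 = 30/6 = 5.
Check: 5·(3·5 − 1)/2 = 35. ✓

5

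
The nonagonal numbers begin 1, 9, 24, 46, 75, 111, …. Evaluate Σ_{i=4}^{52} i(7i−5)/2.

165326

Σ i(7i−5)/2 = (7Σi² − 5Σi) / 2 over i = 4..52.
Σi = 1378 − 6 = 1372 and Σi² = 48230 − 14 = 48216.
(7·48216 − 5·1372) / 2 = 330652/2 = 165326.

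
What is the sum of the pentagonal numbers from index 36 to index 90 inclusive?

346500

Σ i(3i−1)/2 = (3Σi² − Σi) / 2 over i = 36..90.
Σi = 4095 − 630 = 3465 and Σi² = 247065 − 14910 = 232155.
(3·232155 − 1·3465) / 2 = 693000/2 = 346500.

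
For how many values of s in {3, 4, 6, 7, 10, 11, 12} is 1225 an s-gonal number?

3

s = 3: P(3, 49) = 1225. ✓
s = 4: P(4, 35) = 1225. ✓
s = 6: P(6, 25) = 1225. ✓
s = 7: P(7, 22) = 1177 and P(7, 23) = 1288; 1225 is not s-gonal.
s = 10: P(10, 17) = 1105 and P(10, 18) = 1242; 1225 is not s-gonal.
s = 11: P(11, 16) = 1096 and P(11, 17) = 1241; 1225 is not s-gonal.
s = 12: P(12, 16) = 1216 and P(12, 17) = 1377; 1225 is not s-gonal.
Hits: s ∈ {3, 4, 6} → 3.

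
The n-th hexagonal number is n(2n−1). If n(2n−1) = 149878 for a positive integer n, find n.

274

Set n(2n−1) = 149878, giving 2n² − n − 149878 = 0.
The discriminant is 1 + 8·149878 = 1199025, and √1199025 = 1095.
So n = (1 + 1095) / 4 = 1096/4 = 274.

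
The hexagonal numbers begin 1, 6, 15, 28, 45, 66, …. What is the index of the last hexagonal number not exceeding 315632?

397

Solve n(2n−1) ≤ 315632 for integer n.
n = 397 gives 314821 ≤ 315632, while n = 398 gives 316410 > 315632; so the answer is index 397.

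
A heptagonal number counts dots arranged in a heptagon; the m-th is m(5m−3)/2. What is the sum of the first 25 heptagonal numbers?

Σ i(5i−3)/2 = (5Σi² − 3Σi) / 2 over i = 1..25.
Σi = 325 and Σi² = 5525.
(5·5525 − 3·325) / 2 = 26650/2 = 13325.

13325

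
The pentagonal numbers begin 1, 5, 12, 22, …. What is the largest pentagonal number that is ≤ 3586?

Solve n(3n−1)/2 ≤ 3586 for integer n.
n = 49 gives 3577 ≤ 3586, while n = 50 gives 3725 > 3586; so the answer is 3577.

3577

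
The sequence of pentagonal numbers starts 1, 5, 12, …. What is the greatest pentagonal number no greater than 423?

376

Solve n(3n−1)/2 ≤ 423 for integer n.
n = 16 gives 376 ≤ 423, while n = 17 gives 425 > 423; so the answer is 376.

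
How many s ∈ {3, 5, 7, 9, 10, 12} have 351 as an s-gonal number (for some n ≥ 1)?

1

s = 3: P(3, 26) = 351. ✓
s = 5: P(5, 15) = 330 and P(5, 16) = 376; 351 is not s-gonal.
s = 7: P(7, 12) = 342 and P(7, 13) = 403; 351 is not s-gonal.
s = 9: P(9, 10) = 325 and P(9, 11) = 396; 351 is not s-gonal.
s = 10: P(10, 9) = 297 and P(10, 10) = 370; 351 is not s-gonal.
s = 12: P(12, 8) = 288 and P(12, 9) = 369; 351 is not s-gonal.
Hits: s ∈ {3} → 1.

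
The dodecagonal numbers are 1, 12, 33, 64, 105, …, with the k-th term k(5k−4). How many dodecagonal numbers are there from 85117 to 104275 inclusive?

The n-th dodecagonal number is n(5n−4).
Smallest index with value ≥ 85117: n = 131 (giving 85281).
Largest index with value ≤ 104275: n = 144 (giving 103104).
Indices 131 through 144: 14 terms.

14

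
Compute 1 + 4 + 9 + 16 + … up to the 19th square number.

Σ_{i=1}^{19} i² = 19·20·39/6 = 2470.

2470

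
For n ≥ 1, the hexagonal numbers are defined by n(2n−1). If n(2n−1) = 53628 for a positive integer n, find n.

Set n(2n−1) = 53628, giving 2n² − n − 53628 = 0.
So n = (1 + 655) / 4 = 656/4 = 164.
Check: 164·(2·164 − 1) = 53628. ✓

164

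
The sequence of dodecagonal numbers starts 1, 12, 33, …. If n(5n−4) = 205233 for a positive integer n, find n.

203

Set n(5n−4) = 205233, giving 5n² − 4n − 205233 = 0.
So n = (4 + 2026) / 10 = 2030/10 = 203.
Check: 203·(5·203 − 4) = 205233. ✓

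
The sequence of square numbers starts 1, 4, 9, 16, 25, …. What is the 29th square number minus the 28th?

57

n² − (n−1)² = 2n − 1, so 29² − 28² = 2·29 − 1 = 57.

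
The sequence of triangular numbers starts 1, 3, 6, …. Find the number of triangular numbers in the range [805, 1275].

11

The n-th triangular number is n(n+1)/2.
Smallest index with value ≥ 805: n = 40 (giving 820).
Largest index with value ≤ 1275: n = 50 (giving 1275).
Indices 40 through 50: 11 terms.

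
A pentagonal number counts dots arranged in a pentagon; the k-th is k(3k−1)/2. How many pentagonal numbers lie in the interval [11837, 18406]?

The n-th pentagonal number is n(3n−1)/2.
Smallest index with value ≥ 11837: n = 89 (giving 11837).
Largest index with value ≤ 18406: n = 110 (giving 18095).
Indices 89 through 110: 22 terms.

22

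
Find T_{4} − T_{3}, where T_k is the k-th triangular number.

Consecutive triangular numbers differ by n: T_{4} − T_{3} = 4.

4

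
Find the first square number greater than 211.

225

Solve n² > 211 for integer n.
The largest n with value ≤ 211 is 14 (since 196 ≤ 211 < 225), so the first above is n = 15, value 225.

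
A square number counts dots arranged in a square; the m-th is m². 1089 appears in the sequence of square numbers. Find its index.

33

We need n² = 1089, so n = √1089 = 33.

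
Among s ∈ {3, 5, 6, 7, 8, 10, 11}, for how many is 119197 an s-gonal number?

s = 3: P(3, 487) = 118828 and P(3, 488) = 119316; 119197 is not s-gonal.
s = 5: P(5, 282) = 119145 and P(5, 283) = 119992; 119197 is not s-gonal.
s = 6: P(6, 244) = 118828 and P(6, 245) = 119805; 119197 is not s-gonal.
s = 7: P(7, 218) = 118483 and P(7, 219) = 119574; 119197 is not s-gonal.
s = 8: P(8, 199) = 118405 and P(8, 200) = 119600; 119197 is not s-gonal.
s = 10: P(10, 173) = 119197. ✓
s = 11: P(11, 163) = 118990 and P(11, 164) = 120458; 119197 is not s-gonal.
Hits: s ∈ {10} → 1.

1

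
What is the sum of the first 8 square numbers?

204

Σ_{i=1}^{8} i² = 8·9·17/6 = 204.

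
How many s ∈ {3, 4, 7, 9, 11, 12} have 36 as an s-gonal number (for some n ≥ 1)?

s = 3: P(3, 8) = 36. ✓
s = 4: P(4, 6) = 36. ✓
s = 7: P(7, 4) = 34 and P(7, 5) = 55; 36 is not s-gonal.
s = 9: P(9, 3) = 24 and P(9, 4) = 46; 36 is not s-gonal.
s = 11: P(11, 3) = 30 and P(11, 4) = 58; 36 is not s-gonal.
s = 12: P(12, 3) = 33 and P(12, 4) = 64; 36 is not s-gonal.
Hits: s ∈ {3, 4} → 2.

2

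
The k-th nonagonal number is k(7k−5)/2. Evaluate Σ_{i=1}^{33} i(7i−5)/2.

42449

Σ i(7i−5)/2 = (7Σi² − 5Σi) / 2 over i = 1..33.
Σi = 561 and Σi² = 12529.
(7·12529 − 5·561) / 2 = 84898/2 = 42449.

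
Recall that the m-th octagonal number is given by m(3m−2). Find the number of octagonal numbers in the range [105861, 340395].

The n-th octagonal number is n(3n−2).
Smallest index with value ≥ 105861: n = 189 (giving 106785).
Largest index with value ≤ 340395: n = 337 (giving 340033).
Indices 189 through 337: 149 terms.

149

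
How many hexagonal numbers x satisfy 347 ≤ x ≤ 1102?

The n-th hexagonal number is n(2n−1).
Smallest index with value ≥ 347: n = 14 (giving 378).
Largest index with value ≤ 1102: n = 23 (giving 1035).
Indices 14 through 23: 10 terms.

10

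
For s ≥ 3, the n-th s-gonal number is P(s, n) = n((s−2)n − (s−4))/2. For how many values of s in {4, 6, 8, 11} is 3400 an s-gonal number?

1

s = 4: P(4, 58) = 3364 and P(4, 59) = 3481; 3400 is not s-gonal.
s = 6: P(6, 41) = 3321 and P(6, 42) = 3486; 3400 is not s-gonal.
s = 8: P(8, 34) = 3400. ✓
s = 11: P(11, 27) = 3186 and P(11, 28) = 3430; 3400 is not s-gonal.
Hits: s ∈ {8} → 1.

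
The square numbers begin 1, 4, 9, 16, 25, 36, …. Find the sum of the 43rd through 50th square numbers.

17340

Σ_{i=43}^{50} i² = 42925 − 25585 = 17340.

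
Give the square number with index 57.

3249

The 57th square number is n² with n = 57.
57² = 3249.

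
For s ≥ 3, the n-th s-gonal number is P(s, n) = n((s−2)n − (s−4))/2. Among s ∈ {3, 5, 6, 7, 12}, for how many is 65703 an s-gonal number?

s = 3: P(3, 362) = 65703. ✓
s = 5: P(5, 209) = 65417 and P(5, 210) = 66045; 65703 is not s-gonal.
s = 6: P(6, 181) = 65341 and P(6, 182) = 66066; 65703 is not s-gonal.
s = 7: P(7, 162) = 65367 and P(7, 163) = 66178; 65703 is not s-gonal.
s = 12: P(12, 115) = 65665 and P(12, 116) = 66816; 65703 is not s-gonal.
Hits: s ∈ {3} → 1.

1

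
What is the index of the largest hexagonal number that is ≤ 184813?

304

Solve n(2n−1) ≤ 184813 for integer n.
n = 304 gives 184528 ≤ 184813, while n = 305 gives 185745 > 184813; so the answer is index 304.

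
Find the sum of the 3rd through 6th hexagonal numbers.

Σ i(2i−1) = 2Σi² − Σi over i = 3..6.
Σi = 21 − 3 = 18 and Σi² = 91 − 5 = 86.
2·86 − 1·18 = 154.

154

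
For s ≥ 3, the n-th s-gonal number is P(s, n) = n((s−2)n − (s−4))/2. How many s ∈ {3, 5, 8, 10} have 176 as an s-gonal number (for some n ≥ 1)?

s = 3: P(3, 18) = 171 and P(3, 19) = 190; 176 is not s-gonal.
s = 5: P(5, 11) = 176. ✓
s = 8: P(8, 8) = 176. ✓
s = 10: P(10, 7) = 175 and P(10, 8) = 232; 176 is not s-gonal.
Hits: s ∈ {5, 8} → 2.

2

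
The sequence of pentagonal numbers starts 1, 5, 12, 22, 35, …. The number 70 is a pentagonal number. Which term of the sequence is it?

Set n(3n−1)/2 = 70, giving 3n² − n − 140 = 0.
So n = (1 + 41) / 6 = 42/6 = 7.

7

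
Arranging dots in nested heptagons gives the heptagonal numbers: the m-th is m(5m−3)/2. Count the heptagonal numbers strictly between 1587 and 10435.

39

The n-th heptagonal number is n(5n−3)/2.
Smallest index with value > 1587: n = 26 (giving 1651).
Largest index with value < 10435: n = 64 (giving 10144).
Indices 26 through 64: 39 terms.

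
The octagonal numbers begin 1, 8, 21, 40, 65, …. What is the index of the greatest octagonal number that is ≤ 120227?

Solve n(3n−2) ≤ 120227 for integer n.
n = 200 gives 119600 ≤ 120227, while n = 201 gives 120801 > 120227; so the answer is index 200.

200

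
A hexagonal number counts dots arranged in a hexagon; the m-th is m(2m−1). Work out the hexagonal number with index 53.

5565

The 53rd hexagonal number is n(2n−1) with n = 53.
53·(2·53 − 1) = 53·105 = 5565.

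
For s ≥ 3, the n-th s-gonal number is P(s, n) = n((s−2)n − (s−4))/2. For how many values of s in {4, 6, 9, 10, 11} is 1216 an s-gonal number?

s = 4: P(4, 34) = 1156 and P(4, 35) = 1225; 1216 is not s-gonal.
s = 6: P(6, 24) = 1128 and P(6, 25) = 1225; 1216 is not s-gonal.
s = 9: P(9, 19) = 1216. ✓
s = 10: P(10, 17) = 1105 and P(10, 18) = 1242; 1216 is not s-gonal.
s = 11: P(11, 16) = 1096 and P(11, 17) = 1241; 1216 is not s-gonal.
Hits: s ∈ {9} → 1.

1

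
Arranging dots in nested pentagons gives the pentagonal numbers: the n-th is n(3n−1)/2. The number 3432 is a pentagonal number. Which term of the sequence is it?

Set n(3n−1)/2 = 3432, giving 3n² − n − 6864 = 0.
So n = (1 + 287) / 6 = 288/6 = 48.
Check: 48·(3·48 − 1)/2 = 3432. ✓

48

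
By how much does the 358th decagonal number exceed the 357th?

Consecutive decagonal numbers differ by 8n − 7: here 8·358 − 7 = 2857.

2857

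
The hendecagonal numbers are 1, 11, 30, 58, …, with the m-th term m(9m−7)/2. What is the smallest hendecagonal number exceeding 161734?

161785

Solve n(9n−7)/2 > 161734 for integer n.
The largest n with value ≤ 161734 is 189 (since 160083 ≤ 161734 < 161785), so the first above is n = 190, value 161785.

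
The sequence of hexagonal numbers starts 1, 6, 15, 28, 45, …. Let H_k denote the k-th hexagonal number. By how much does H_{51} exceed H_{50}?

Consecutive hexagonal numbers differ by 4n − 3: here 4·51 − 3 = 201.

201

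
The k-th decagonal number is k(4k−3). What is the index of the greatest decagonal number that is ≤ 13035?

Solve n(4n−3) ≤ 13035 for integer n.
n = 57 gives 12825 ≤ 13035, while n = 58 gives 13282 > 13035; so the answer is index 57.

57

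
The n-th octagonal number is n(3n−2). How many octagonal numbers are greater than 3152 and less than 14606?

38

The n-th octagonal number is n(3n−2).
Smallest index with value > 3152: n = 33 (giving 3201).
Largest index with value < 14606: n = 70 (giving 14560).
Indices 33 through 70: 38 terms.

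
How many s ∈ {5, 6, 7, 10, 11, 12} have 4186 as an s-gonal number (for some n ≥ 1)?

s = 5: P(5, 52) = 4030 and P(5, 53) = 4187; 4186 is not s-gonal.
s = 6: P(6, 46) = 4186. ✓
s = 7: P(7, 41) = 4141 and P(7, 42) = 4347; 4186 is not s-gonal.
s = 10: P(10, 32) = 4000 and P(10, 33) = 4257; 4186 is not s-gonal.
s = 11: P(11, 30) = 3945 and P(11, 31) = 4216; 4186 is not s-gonal.
s = 12: P(12, 29) = 4089 and P(12, 30) = 4380; 4186 is not s-gonal.
Hits: s ∈ {6} → 1.

1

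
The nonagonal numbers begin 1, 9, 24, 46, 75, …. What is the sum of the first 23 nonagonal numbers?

Σ i(7i−5)/2 = (7Σi² − 5Σi) / 2 over i = 1..23.
Σi = 276 and Σi² = 4324.
(7·4324 − 5·276) / 2 = 28888/2 = 14444.

14444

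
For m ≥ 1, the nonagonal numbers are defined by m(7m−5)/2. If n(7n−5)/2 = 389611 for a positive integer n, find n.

Set n(7n−5)/2 = 389611, giving 7n² − 5n − 779222 = 0.
The discriminant is 25 + 56·389611 = 21818241, and √21818241 = 4671.
So n = (5 + 4671) / 14 = 4676/14 = 334.
Check: 334·(7·334 − 5)/2 = 389611. ✓

334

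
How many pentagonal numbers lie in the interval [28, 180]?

The n-th pentagonal number is n(3n−1)/2.
Smallest index with value ≥ 28: n = 5 (giving 35).
Largest index with value ≤ 180: n = 11 (giving 176).
Indices 5 through 11: 7 terms.

7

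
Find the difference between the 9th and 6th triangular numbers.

9·10/2 = 45 and 6·7/2 = 21.
Difference: 45 − 21 = 24.

24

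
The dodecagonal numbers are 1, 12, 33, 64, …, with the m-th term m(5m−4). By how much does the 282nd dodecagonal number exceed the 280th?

282·(5·282 − 4) = 396492 and 280·(5·280 − 4) = 390880.
Difference: 396492 − 390880 = 5612.

5612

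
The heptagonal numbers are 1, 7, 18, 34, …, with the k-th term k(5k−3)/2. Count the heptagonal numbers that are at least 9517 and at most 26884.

43

The n-th heptagonal number is n(5n−3)/2.
Smallest index with value ≥ 9517: n = 62 (giving 9517).
Largest index with value ≤ 26884: n = 104 (giving 26884).
Indices 62 through 104: 43 terms.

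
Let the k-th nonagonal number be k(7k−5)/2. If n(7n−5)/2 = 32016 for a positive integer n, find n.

Set n(7n−5)/2 = 32016, giving 7n² − 5n − 64032 = 0.
So n = (5 + 1339) / 14 = 1344/14 = 96.

96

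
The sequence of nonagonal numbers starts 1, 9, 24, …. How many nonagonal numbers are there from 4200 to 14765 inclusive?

The n-th nonagonal number is n(7n−5)/2.
Smallest index with value ≥ 4200: n = 35 (giving 4200).
Largest index with value ≤ 14765: n = 65 (giving 14625).
Indices 35 through 65: 31 terms.

31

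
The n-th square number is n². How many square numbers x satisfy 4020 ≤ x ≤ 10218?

38

The n-th square number is n².
Smallest index with value ≥ 4020: n = 64 (giving 4096).
Largest index with value ≤ 10218: n = 101 (giving 10201).
Indices 64 through 101: 38 terms.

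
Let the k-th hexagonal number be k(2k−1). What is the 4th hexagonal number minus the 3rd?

Consecutive hexagonal numbers differ by 4n − 3: here 4·4 − 3 = 13.

13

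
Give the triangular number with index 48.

1176

The 48th triangular number is n(n+1)/2 with n = 48.
48·49/2 = 2352/2 = 1176.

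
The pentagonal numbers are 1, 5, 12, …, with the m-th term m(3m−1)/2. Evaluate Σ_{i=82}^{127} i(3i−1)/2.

763255

Σ i(3i−1)/2 = (3Σi² − Σi) / 2 over i = 82..127.
Σi = 8128 − 3321 = 4807 and Σi² = 690880 − 180441 = 510439.
(3·510439 − 1·4807) / 2 = 1526510/2 = 763255.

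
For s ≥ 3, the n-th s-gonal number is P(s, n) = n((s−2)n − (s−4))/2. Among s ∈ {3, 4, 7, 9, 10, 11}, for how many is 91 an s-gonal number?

1

s = 3: P(3, 13) = 91. ✓
s = 4: P(4, 9) = 81 and P(4, 10) = 100; 91 is not s-gonal.
s = 7: P(7, 6) = 81 and P(7, 7) = 112; 91 is not s-gonal.
s = 9: P(9, 5) = 75 and P(9, 6) = 111; 91 is not s-gonal.
s = 10: P(10, 5) = 85 and P(10, 6) = 126; 91 is not s-gonal.
s = 11: P(11, 4) = 58 and P(11, 5) = 95; 91 is not s-gonal.
Hits: s ∈ {3} → 1.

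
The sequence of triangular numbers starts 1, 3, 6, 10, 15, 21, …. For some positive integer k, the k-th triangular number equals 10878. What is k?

Set n(n+1)/2 = 10878, giving n² + n − 21756 = 0.
So n = (-1 + 295) / 2 = 294/2 = 147.
Check: 147·148/2 = 10878. ✓

147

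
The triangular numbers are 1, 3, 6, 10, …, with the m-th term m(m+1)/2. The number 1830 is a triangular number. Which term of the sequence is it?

60

Set n(n+1)/2 = 1830, giving n² + n − 3660 = 0.
So n = (-1 + 121) / 2 = 120/2 = 60.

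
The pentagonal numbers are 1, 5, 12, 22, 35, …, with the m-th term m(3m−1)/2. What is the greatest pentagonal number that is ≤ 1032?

Solve n(3n−1)/2 ≤ 1032 for integer n.
n = 26 gives 1001 ≤ 1032, while n = 27 gives 1080 > 1032; so the answer is 1001.

1001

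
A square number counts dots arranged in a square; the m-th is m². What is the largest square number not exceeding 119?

Solve n² ≤ 119 for integer n.
n = 10 gives 100 ≤ 119, while n = 11 gives 121 > 119; so the answer is 100.

100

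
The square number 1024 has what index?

32

We need n² = 1024, so n = √1024 = 32.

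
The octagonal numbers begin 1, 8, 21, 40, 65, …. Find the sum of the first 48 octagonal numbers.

Σ i(3i−2) = 3Σi² − 2Σi over i = 1..48.
Σi = 1176 and Σi² = 38024.
3·38024 − 2·1176 = 111720.

111720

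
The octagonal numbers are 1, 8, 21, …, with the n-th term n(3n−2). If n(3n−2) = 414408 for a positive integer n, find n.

372

Set n(3n−2) = 414408, giving 3n² − 2n − 414408 = 0.
The discriminant is 4 + 12·414408 = 4972900, and √4972900 = 2230.
So n = (2 + 2230) / 6 = 2232/6 = 372.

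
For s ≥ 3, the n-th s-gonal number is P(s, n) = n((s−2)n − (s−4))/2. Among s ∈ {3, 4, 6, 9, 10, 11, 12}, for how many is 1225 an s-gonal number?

3

s = 3: P(3, 49) = 1225. ✓
s = 4: P(4, 35) = 1225. ✓
s = 6: P(6, 25) = 1225. ✓
s = 9: P(9, 19) = 1216 and P(9, 20) = 1350; 1225 is not s-gonal.
s = 10: P(10, 17) = 1105 and P(10, 18) = 1242; 1225 is not s-gonal.
s = 11: P(11, 16) = 1096 and P(11, 17) = 1241; 1225 is not s-gonal.
s = 12: P(12, 16) = 1216 and P(12, 17) = 1377; 1225 is not s-gonal.
Hits: s ∈ {3, 4, 6} → 3.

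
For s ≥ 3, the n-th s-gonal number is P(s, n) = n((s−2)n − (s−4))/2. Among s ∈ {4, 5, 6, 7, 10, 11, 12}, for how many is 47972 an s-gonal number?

1

s = 4: P(4, 219) = 47961 and P(4, 220) = 48400; 47972 is not s-gonal.
s = 5: P(5, 179) = 47972. ✓
s = 6: P(6, 155) = 47895 and P(6, 156) = 48516; 47972 is not s-gonal.
s = 7: P(7, 138) = 47403 and P(7, 139) = 48094; 47972 is not s-gonal.
s = 10: P(10, 109) = 47197 and P(10, 110) = 48070; 47972 is not s-gonal.
s = 11: P(11, 103) = 47380 and P(11, 104) = 48308; 47972 is not s-gonal.
s = 12: P(12, 98) = 47628 and P(12, 99) = 48609; 47972 is not s-gonal.
Hits: s ∈ {5} → 1.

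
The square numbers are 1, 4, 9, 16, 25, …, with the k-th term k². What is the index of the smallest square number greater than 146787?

Solve n² > 146787 for integer n.
The largest n with value ≤ 146787 is 383 (since 146689 ≤ 146787 < 147456), so the first above is n = 384, value 147456.

384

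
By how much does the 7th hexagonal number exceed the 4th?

63

7·(2·7 − 1) = 91 and 4·(2·4 − 1) = 28.
Difference: 91 − 28 = 63.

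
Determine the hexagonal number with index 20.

780

The 20th hexagonal number is n(2n−1) with n = 20.
20·(2·20 − 1) = 20·39 = 780.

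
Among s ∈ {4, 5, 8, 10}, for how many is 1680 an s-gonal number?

1

s = 4: P(4, 40) = 1600 and P(4, 41) = 1681; 1680 is not s-gonal.
s = 5: P(5, 33) = 1617 and P(5, 34) = 1717; 1680 is not s-gonal.
s = 8: P(8, 24) = 1680. ✓
s = 10: P(10, 20) = 1540 and P(10, 21) = 1701; 1680 is not s-gonal.
Hits: s ∈ {8} → 1.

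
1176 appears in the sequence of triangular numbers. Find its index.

Set n(n+1)/2 = 1176, giving n² + n − 2352 = 0.
The discriminant is 1 + 8·1176 = 9409, and √9409 = 97.
So n = (-1 + 97) / 2 = 96/2 = 48.

48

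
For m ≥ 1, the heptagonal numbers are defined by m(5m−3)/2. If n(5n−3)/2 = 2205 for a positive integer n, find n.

30

Set n(5n−3)/2 = 2205, giving 5n² − 3n − 4410 = 0.
The discriminant is 9 + 40·2205 = 88209, and √88209 = 297.
So n = (3 + 297) / 10 = 300/10 = 30.
Check: 30·(5·30 − 3)/2 = 2205. ✓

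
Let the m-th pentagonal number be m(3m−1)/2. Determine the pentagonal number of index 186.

186·(3·186 − 1)/2 = 186·557/2 = 51801.

51801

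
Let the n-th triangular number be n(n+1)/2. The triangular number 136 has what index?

Set n(n+1)/2 = 136, giving n² + n − 272 = 0.
So n = (-1 + 33) / 2 = 32/2 = 16.

16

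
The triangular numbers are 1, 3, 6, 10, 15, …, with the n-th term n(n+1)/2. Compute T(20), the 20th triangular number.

210

20·21/2 = 420/2 = 210.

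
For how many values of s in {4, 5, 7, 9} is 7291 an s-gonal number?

s = 4: P(4, 85) = 7225 and P(4, 86) = 7396; 7291 is not s-gonal.
s = 5: P(5, 69) = 7107 and P(5, 70) = 7315; 7291 is not s-gonal.
s = 7: P(7, 54) = 7209 and P(7, 55) = 7480; 7291 is not s-gonal.
s = 9: P(9, 46) = 7291. ✓
Hits: s ∈ {9} → 1.

1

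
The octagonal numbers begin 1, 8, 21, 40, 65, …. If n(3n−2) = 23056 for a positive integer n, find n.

Set n(3n−2) = 23056, giving 3n² − 2n − 23056 = 0.
The discriminant is 4 + 12·23056 = 276676, and √276676 = 526.
So n = (2 + 526) / 6 = 528/6 = 88.
Check: 88·(3·88 − 2) = 23056. ✓

88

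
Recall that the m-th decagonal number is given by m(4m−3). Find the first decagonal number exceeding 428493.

429352

Solve n(4n−3) > 428493 for integer n.
The largest n with value ≤ 428493 is 327 (since 426735 ≤ 428493 < 429352), so the first above is n = 328, value 429352.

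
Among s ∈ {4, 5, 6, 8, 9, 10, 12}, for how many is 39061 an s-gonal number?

s = 4: P(4, 197) = 38809 and P(4, 198) = 39204; 39061 is not s-gonal.
s = 5: P(5, 161) = 38801 and P(5, 162) = 39285; 39061 is not s-gonal.
s = 6: P(6, 140) = 39060 and P(6, 141) = 39621; 39061 is not s-gonal.
s = 8: P(8, 114) = 38760 and P(8, 115) = 39445; 39061 is not s-gonal.
s = 9: P(9, 106) = 39061. ✓
s = 10: P(10, 99) = 38907 and P(10, 100) = 39700; 39061 is not s-gonal.
s = 12: P(12, 88) = 38368 and P(12, 89) = 39249; 39061 is not s-gonal.
Hits: s ∈ {9} → 1.

1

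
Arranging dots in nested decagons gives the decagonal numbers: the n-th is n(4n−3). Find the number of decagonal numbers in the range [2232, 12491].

33

The n-th decagonal number is n(4n−3).
Smallest index with value ≥ 2232: n = 24 (giving 2232).
Largest index with value ≤ 12491: n = 56 (giving 12376).
Indices 24 through 56: 33 terms.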